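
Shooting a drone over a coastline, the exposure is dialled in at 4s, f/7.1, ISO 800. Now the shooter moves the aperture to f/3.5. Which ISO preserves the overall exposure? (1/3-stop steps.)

Aperture: f/7.1 → f/6.3 → f/5.6 → f/5 → f/4.5 → f/4 → f/3.5 — 2 stops larger aperture (brighter).
Need 2 stops darker from the ISO: 800 → 640 → 500 → 400 → 320 → 250 → 200.

ISO 200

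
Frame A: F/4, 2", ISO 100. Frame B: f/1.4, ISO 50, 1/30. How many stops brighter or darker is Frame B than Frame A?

4 stops darker

Aperture: f/4 → f/2.8 → f/2 → f/1.4 — 3 stops larger aperture (brighter).
Shutter speed: 2 → 1 → 1/2 → 1/4 → 1/8 → 1/15 → 1/30 — 6 stops faster (darker).
ISO: 100 → 50 — 1 stop dropped (darker).
Net: +3 −6 −1 = −4 stops.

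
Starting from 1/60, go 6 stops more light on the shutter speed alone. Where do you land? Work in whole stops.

Shutter speed: 1/60 → 1/30 → 1/15 → 1/8 → 1/4 → 1/2 → 1 — 6 stops longer (brighter).

1 s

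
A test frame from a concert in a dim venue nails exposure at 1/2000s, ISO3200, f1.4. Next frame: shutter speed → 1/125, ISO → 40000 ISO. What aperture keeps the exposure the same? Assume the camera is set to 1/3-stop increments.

f/20

Shutter speed: 1/2000 → 1/1600 → 1/1250 → 1/1000 → 1/800 → 1/640 → 1/500 → 1/400 → 1/320 → 1/250 → 1/200 → 1/160 → 1/125 — 4 stops longer (brighter).
ISO: 3200 → 4000 → 5000 → 6400 → 8000 → 10000 → 12800 → 16000 → 20000 → 25600 → 32000 → 40000 — 3 2/3 stops higher (brighter).
Net change so far: 7 2/3 stops brighter. Offset with the aperture: f/1.4 → f/1.6 → f/1.8 → f/2 → f/2.2 → f/2.5 → f/2.8 → f/3.2 → f/3.5 → f/4 → f/4.5 → f/5 → f/5.6 → f/6.3 → f/7.1 → f/8 → f/9 → f/10 → f/11 → f/13 → f/14 → f/16 → f/18 → f/20.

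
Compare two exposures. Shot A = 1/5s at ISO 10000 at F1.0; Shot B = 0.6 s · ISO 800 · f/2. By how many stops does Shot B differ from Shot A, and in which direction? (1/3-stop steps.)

4 stops darker

Aperture: f/1.0 → f/1.1 → f/1.2 → f/1.4 → f/1.6 → f/1.8 → f/2 — 2 stops narrower (darker).
Shutter speed: 1/5 → 1/4 → 0.3 → 0.4 → 0.5 → 0.6 — 1 2/3 stops slower (brighter).
ISO: 10000 → 8000 → 6400 → 5000 → 4000 → 3200 → 2500 → 2000 → 1600 → 1250 → 1000 → 800 — 3 2/3 stops dropped (darker).
Net: −2 +1 2/3 −3 2/3 = −4 stops.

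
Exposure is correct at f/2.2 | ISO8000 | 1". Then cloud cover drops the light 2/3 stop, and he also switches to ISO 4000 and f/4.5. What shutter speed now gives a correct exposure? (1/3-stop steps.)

13 s

Scene light: 2/3 stop darker.
ISO: 8000 → 6400 → 5000 → 4000 — 1 stop lower (darker).
Aperture: f/2.2 → f/2.5 → f/2.8 → f/3.2 → f/3.5 → f/4 → f/4.5 — 2 stops smaller aperture (darker).
Net so far: 3 2/3 stops darker. Shutter speed: 1 → 1.3 → 1.6 → 2 → 2.5 → 3.2 → 4 → 5 → 6 → 8 → 10 → 13.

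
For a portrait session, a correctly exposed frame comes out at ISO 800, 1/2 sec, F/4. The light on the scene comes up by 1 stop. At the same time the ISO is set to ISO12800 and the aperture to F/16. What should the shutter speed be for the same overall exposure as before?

Scene light: 1 stop brighter.
ISO: 800 → 1600 → 3200 → 6400 → 12800 — 4 stops raised (brighter).
Aperture: f/4 → f/5.6 → f/8 → f/11 → f/16 — 4 stops stopped down (darker).
Net so far: 1 stop brighter. Shutter speed: 1/2 → 1/4.

1/4s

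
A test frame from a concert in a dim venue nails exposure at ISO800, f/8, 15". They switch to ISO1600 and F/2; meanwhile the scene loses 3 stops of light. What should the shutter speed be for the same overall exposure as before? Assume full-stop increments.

4 s

Scene light: 3 stops darker.
ISO: 800 → 1600 — 1 stop higher (brighter).
Aperture: f/8 → f/5.6 → f/4 → f/2.8 → f/2 — 4 stops wider (brighter).
Net so far: 2 stops brighter. Shutter speed: 15 → 8 → 4.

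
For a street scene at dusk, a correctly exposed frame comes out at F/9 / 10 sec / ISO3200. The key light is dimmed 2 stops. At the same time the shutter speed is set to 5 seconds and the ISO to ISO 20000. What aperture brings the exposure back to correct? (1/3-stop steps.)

f/8

Scene light: 2 stops darker.
Shutter speed: 10 → 8 → 6 → 5 — 1 stop faster (darker).
ISO: 3200 → 4000 → 5000 → 6400 → 8000 → 10000 → 12800 → 16000 → 20000 — 2 2/3 stops higher (brighter).
Net so far: 1/3 stop darker. Aperture: f/9 → f/8.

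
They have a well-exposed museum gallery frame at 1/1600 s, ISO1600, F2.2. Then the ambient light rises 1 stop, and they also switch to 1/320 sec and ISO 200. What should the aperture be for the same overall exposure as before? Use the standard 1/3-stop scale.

f/2.5

Scene light: 1 stop brighter.
Shutter speed: 1/1600 → 1/1250 → 1/1000 → 1/800 → 1/640 → 1/500 → 1/400 → 1/320 — 2 1/3 stops slower (brighter).
ISO: 1600 → 1250 → 1000 → 800 → 640 → 500 → 400 → 320 → 250 → 200 — 3 stops dropped (darker).
Net so far: 1/3 stop brighter. Aperture: f/2.2 → f/2.5.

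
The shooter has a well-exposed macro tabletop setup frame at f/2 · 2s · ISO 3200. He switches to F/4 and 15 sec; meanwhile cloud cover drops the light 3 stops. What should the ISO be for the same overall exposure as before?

ISO 12800

Scene light: 3 stops darker.
Aperture: f/2 → f/2.8 → f/4 — 2 stops stopped down (darker).
Shutter speed: 2 → 4 → 8 → 15 — 3 stops slower (brighter).
Net so far: 2 stops darker. ISO: 3200 → 6400 → 12800.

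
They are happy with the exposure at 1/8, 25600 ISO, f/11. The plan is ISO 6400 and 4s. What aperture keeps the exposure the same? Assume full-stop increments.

ISO: 25600 → 12800 → 6400 — 2 stops dropped (darker).
Shutter speed: 1/8 → 1/4 → 1/2 → 1 → 2 → 4 — 5 stops longer (brighter).
Net change so far: 3 stops brighter. Offset with the aperture: f/11 → f/16 → f/22 → f/32.

f/32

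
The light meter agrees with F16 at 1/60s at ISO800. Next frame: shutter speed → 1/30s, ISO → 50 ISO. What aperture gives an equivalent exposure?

f/5.6

Shutter speed: 1/60 → 1/30 — 1 stop longer (brighter).
ISO: 800 → 400 → 200 → 100 → 50 — 4 stops dropped (darker).
Net change so far: 3 stops darker. Offset with the aperture: f/16 → f/11 → f/8 → f/5.6.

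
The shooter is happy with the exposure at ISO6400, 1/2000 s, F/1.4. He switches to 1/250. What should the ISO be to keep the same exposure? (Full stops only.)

Shutter speed: 1/2000 → 1/1000 → 1/500 → 1/250 — 3 stops slower (brighter).
Need 3 stops darker from the ISO: 6400 → 3200 → 1600 → 800.

ISO 800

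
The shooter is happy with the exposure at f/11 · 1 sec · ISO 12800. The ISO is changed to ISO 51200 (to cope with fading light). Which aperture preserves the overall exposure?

f/22

ISO: 12800 → 25600 → 51200 — 2 stops raised (brighter).
Need 2 stops darker from the aperture: f/11 → f/16 → f/22.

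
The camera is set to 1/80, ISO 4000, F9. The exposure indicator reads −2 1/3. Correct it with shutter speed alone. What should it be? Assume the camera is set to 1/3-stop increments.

1/15s

Underexposed by 2 1/3 stops → need 2 1/3 stops brighter.
Shutter speed: 1/80 → 1/60 → 1/50 → 1/40 → 1/30 → 1/25 → 1/20 → 1/15.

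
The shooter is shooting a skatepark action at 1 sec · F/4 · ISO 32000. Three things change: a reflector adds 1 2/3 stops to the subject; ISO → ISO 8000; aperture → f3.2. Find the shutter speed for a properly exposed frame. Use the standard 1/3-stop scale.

0.8 s

Scene light: 1 2/3 stops brighter.
ISO: 32000 → 25600 → 20000 → 16000 → 12800 → 10000 → 8000 — 2 stops dropped (darker).
Aperture: f/4 → f/3.5 → f/3.2 — 2/3 stop larger aperture (brighter).
Net so far: 1/3 stop brighter. Shutter speed: 1 → 0.8.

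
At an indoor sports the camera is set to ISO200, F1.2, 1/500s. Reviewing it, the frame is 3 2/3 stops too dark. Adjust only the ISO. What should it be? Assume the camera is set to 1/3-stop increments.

ISO 2500

Underexposed by 3 2/3 stops → need 3 2/3 stops brighter.
ISO: 200 → 250 → 320 → 400 → 500 → 640 → 800 → 1000 → 1250 → 1600 → 2000 → 2500.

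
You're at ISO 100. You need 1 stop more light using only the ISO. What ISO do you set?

ISO 200

ISO: 100 → 200 — 1 stop raised (brighter).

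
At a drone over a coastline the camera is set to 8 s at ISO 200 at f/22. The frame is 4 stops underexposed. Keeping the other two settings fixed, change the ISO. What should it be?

ISO 3200

Underexposed by 4 stops → need 4 stops brighter.
ISO: 200 → 400 → 800 → 1600 → 3200.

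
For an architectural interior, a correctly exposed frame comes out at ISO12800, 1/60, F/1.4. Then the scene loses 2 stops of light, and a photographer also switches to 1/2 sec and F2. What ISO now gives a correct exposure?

Scene light: 2 stops darker.
Shutter speed: 1/60 → 1/30 → 1/15 → 1/8 → 1/4 → 1/2 — 5 stops slower (brighter).
Aperture: f/1.4 → f/2 — 1 stop stopped down (darker).
Net so far: 2 stops brighter. ISO: 12800 → 6400 → 3200.

ISO 3200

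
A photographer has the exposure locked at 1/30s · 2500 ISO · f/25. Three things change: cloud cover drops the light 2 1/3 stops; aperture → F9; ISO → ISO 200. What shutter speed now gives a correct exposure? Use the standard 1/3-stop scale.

1/4s

Scene light: 2 1/3 stops darker.
Aperture: f/25 → f/22 → f/20 → f/18 → f/16 → f/14 → f/13 → f/11 → f/10 → f/9 — 3 stops opened up (brighter).
ISO: 2500 → 2000 → 1600 → 1250 → 1000 → 800 → 640 → 500 → 400 → 320 → 250 → 200 — 3 2/3 stops lower (darker).
Net so far: 3 stops darker. Shutter speed: 1/30 → 1/25 → 1/20 → 1/15 → 1/13 → 1/10 → 1/8 → 1/6 → 1/5 → 1/4.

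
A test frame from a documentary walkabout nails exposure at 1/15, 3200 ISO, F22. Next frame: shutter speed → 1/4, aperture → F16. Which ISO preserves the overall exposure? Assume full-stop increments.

ISO 400

Shutter speed: 1/15 → 1/8 → 1/4 — 2 stops slower (brighter).
Aperture: f/22 → f/16 — 1 stop wider (brighter).
Net change so far: 3 stops brighter. Offset with the ISO: 3200 → 1600 → 800 → 400.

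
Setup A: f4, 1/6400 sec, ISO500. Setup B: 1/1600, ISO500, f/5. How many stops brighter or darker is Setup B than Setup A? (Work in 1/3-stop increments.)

Aperture: f/4 → f/4.5 → f/5 — 2/3 stop stopped down (darker).
Shutter speed: 1/6400 → 1/5000 → 1/4000 → 1/3200 → 1/2500 → 1/2000 → 1/1600 — 2 stops longer (brighter).
ISO: unchanged.
Net: −2/3 +2 = +1 1/3 stops.

1 1/3 stops brighter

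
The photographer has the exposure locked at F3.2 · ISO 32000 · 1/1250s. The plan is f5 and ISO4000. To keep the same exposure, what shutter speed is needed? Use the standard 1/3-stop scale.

1/60s

Aperture: f/3.2 → f/3.5 → f/4 → f/4.5 → f/5 — 1 1/3 stops narrower (darker).
ISO: 32000 → 25600 → 20000 → 16000 → 12800 → 10000 → 8000 → 6400 → 5000 → 4000 — 3 stops lower (darker).
Net change so far: 4 1/3 stops darker. Offset with the shutter speed: 1/1250 → 1/1000 → 1/800 → 1/640 → 1/500 → 1/400 → 1/320 → 1/250 → 1/200 → 1/160 → 1/125 → 1/100 → 1/80 → 1/60.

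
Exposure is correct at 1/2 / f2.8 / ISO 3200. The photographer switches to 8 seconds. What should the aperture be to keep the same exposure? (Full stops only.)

Shutter speed: 1/2 → 1 → 2 → 4 → 8 — 4 stops longer (brighter).
Need 4 stops darker from the aperture: f/2.8 → f/4 → f/5.6 → f/8 → f/11.

f/11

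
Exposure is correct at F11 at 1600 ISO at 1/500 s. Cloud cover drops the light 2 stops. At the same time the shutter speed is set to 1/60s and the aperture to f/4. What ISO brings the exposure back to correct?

ISO 100

Scene light: 2 stops darker.
Shutter speed: 1/500 → 1/250 → 1/125 → 1/60 — 3 stops slower (brighter).
Aperture: f/11 → f/8 → f/5.6 → f/4 — 3 stops wider (brighter).
Net so far: 4 stops brighter. ISO: 1600 → 800 → 400 → 200 → 100.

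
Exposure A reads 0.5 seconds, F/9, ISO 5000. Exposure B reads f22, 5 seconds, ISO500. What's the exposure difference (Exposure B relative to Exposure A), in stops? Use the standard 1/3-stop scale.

Aperture: f/9 → f/10 → f/11 → f/13 → f/14 → f/16 → f/18 → f/20 → f/22 — 2 2/3 stops narrower (darker).
Shutter speed: 0.5 → 0.6 → 0.8 → 1 → 1.3 → 1.6 → 2 → 2.5 → 3.2 → 4 → 5 — 3 1/3 stops slower (brighter).
ISO: 5000 → 4000 → 3200 → 2500 → 2000 → 1600 → 1250 → 1000 → 800 → 640 → 500 — 3 1/3 stops lower (darker).
Net: −2 2/3 +3 1/3 −3 1/3 = −2 2/3 stops.

2 2/3 stops darker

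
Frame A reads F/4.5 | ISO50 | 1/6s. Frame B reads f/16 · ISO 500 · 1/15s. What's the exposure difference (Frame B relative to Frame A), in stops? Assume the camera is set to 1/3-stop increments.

Aperture: f/4.5 → f/5 → f/5.6 → f/6.3 → f/7.1 → f/8 → f/9 → f/10 → f/11 → f/13 → f/14 → f/16 — 3 2/3 stops stopped down (darker).
Shutter speed: 1/6 → 1/8 → 1/10 → 1/13 → 1/15 — 1 1/3 stops faster (darker).
ISO: 50 → 64 → 80 → 100 → 125 → 160 → 200 → 250 → 320 → 400 → 500 — 3 1/3 stops raised (brighter).
Net: −3 2/3 −1 1/3 +3 1/3 = −1 2/3 stops.

1 2/3 stops darker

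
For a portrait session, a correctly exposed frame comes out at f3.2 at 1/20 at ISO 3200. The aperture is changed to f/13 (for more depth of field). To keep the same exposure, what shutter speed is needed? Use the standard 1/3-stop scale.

0.8 s

Aperture: f/3.2 → f/3.5 → f/4 → f/4.5 → f/5 → f/5.6 → f/6.3 → f/7.1 → f/8 → f/9 → f/10 → f/11 → f/13 — 4 stops smaller aperture (darker).
Need 4 stops brighter from the shutter speed: 1/20 → 1/15 → 1/13 → 1/10 → 1/8 → 1/6 → 1/5 → 1/4 → 0.3 → 0.4 → 0.5 → 0.6 → 0.8.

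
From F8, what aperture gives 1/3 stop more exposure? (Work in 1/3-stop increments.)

f/7.1

Aperture: f/8 → f/7.1 — 1/3 stop larger aperture (brighter).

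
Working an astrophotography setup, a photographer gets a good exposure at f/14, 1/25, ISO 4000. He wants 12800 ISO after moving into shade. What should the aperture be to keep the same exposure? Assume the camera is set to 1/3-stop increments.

f/25

ISO: 4000 → 5000 → 6400 → 8000 → 10000 → 12800 — 1 2/3 stops raised (brighter).
Need 1 2/3 stops darker from the aperture: f/14 → f/16 → f/18 → f/20 → f/22 → f/25.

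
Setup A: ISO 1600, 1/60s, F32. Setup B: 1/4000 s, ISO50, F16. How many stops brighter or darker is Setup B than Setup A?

9 stops darker

Aperture: f/32 → f/22 → f/16 — 2 stops opened up (brighter).
Shutter speed: 1/60 → 1/125 → 1/250 → 1/500 → 1/1000 → 1/2000 → 1/4000 — 6 stops faster (darker).
ISO: 1600 → 800 → 400 → 200 → 100 → 50 — 5 stops lower (darker).
Net: +2 −6 −5 = −9 stops.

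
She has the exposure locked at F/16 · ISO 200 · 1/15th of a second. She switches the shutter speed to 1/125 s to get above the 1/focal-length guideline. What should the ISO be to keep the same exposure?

ISO 1600

Shutter speed: 1/15 → 1/30 → 1/60 → 1/125 — 3 stops faster (darker).
Need 3 stops brighter from the ISO: 200 → 400 → 800 → 1600.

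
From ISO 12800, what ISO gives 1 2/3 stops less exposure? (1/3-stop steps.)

ISO: 12800 → 10000 → 8000 → 6400 → 5000 → 4000 — 1 2/3 stops dropped (darker).

ISO 4000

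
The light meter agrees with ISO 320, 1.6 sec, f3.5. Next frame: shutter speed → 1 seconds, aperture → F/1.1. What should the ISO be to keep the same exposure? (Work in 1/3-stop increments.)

Shutter speed: 1.6 → 1.3 → 1 — 2/3 stop shorter (darker).
Aperture: f/3.5 → f/3.2 → f/2.8 → f/2.5 → f/2.2 → f/2 → f/1.8 → f/1.6 → f/1.4 → f/1.2 → f/1.1 — 3 1/3 stops wider (brighter).
Net change so far: 2 2/3 stops brighter. Offset with the ISO: 320 → 250 → 200 → 160 → 125 → 100 → 80 → 64 → 50.

ISO 50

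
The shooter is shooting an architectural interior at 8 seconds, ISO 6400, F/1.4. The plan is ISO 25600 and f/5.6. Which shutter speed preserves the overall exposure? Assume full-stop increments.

ISO: 6400 → 12800 → 25600 — 2 stops higher (brighter).
Aperture: f/1.4 → f/2 → f/2.8 → f/4 → f/5.6 — 4 stops narrower (darker).
Net change so far: 2 stops darker. Offset with the shutter speed: 8 → 15 → 30.

30 s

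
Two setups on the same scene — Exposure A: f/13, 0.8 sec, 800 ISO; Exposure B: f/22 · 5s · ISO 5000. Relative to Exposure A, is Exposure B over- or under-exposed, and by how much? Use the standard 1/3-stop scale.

3 2/3 stops brighter

Aperture: f/13 → f/14 → f/16 → f/18 → f/20 → f/22 — 1 2/3 stops smaller aperture (darker).
Shutter speed: 0.8 → 1 → 1.3 → 1.6 → 2 → 2.5 → 3.2 → 4 → 5 — 2 2/3 stops slower (brighter).
ISO: 800 → 1000 → 1250 → 1600 → 2000 → 2500 → 3200 → 4000 → 5000 — 2 2/3 stops raised (brighter).
Net: −1 2/3 +2 2/3 +2 2/3 = +3 2/3 stops.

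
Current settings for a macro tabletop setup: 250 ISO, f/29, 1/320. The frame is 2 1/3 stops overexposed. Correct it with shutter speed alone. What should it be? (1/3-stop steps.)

Overexposed by 2 1/3 stops → need 2 1/3 stops darker.
Shutter speed: 1/320 → 1/400 → 1/500 → 1/640 → 1/800 → 1/1000 → 1/1250 → 1/1600.

1/1600s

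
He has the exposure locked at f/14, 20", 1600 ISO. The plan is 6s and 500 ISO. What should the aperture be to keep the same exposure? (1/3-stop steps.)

Shutter speed: 20 → 15 → 13 → 10 → 8 → 6 — 1 2/3 stops faster (darker).
ISO: 1600 → 1250 → 1000 → 800 → 640 → 500 — 1 2/3 stops dropped (darker).
Net change so far: 3 1/3 stops darker. Offset with the aperture: f/14 → f/13 → f/11 → f/10 → f/9 → f/8 → f/7.1 → f/6.3 → f/5.6 → f/5 → f/4.5.

f/4.5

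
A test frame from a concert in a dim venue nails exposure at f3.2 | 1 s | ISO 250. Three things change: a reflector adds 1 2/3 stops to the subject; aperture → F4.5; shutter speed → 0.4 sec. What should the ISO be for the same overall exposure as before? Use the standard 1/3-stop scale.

Scene light: 1 2/3 stops brighter.
Aperture: f/3.2 → f/3.5 → f/4 → f/4.5 — 1 stop narrower (darker).
Shutter speed: 1 → 0.8 → 0.6 → 0.5 → 0.4 — 1 1/3 stops faster (darker).
Net so far: 2/3 stop darker. ISO: 250 → 320 → 400.

ISO 400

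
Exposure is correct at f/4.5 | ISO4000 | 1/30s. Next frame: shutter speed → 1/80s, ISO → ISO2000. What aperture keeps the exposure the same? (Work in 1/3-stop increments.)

Shutter speed: 1/30 → 1/40 → 1/50 → 1/60 → 1/80 — 1 1/3 stops shorter (darker).
ISO: 4000 → 3200 → 2500 → 2000 — 1 stop dropped (darker).
Net change so far: 2 1/3 stops darker. Offset with the aperture: f/4.5 → f/4 → f/3.5 → f/3.2 → f/2.8 → f/2.5 → f/2.2 → f/2.

f/2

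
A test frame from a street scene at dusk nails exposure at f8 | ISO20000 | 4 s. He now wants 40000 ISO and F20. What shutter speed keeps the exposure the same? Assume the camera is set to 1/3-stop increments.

ISO: 20000 → 25600 → 32000 → 40000 — 1 stop raised (brighter).
Aperture: f/8 → f/9 → f/10 → f/11 → f/13 → f/14 → f/16 → f/18 → f/20 — 2 2/3 stops stopped down (darker).
Net change so far: 1 2/3 stops darker. Offset with the shutter speed: 4 → 5 → 6 → 8 → 10 → 13.

13 s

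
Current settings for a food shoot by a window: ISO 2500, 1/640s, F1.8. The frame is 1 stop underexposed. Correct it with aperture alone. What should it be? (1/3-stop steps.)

f/1.2

Underexposed by 1 stop → need 1 stop brighter.
Aperture: f/1.8 → f/1.6 → f/1.4 → f/1.2.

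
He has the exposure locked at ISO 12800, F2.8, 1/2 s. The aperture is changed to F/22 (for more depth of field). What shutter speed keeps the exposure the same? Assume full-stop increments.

Aperture: f/2.8 → f/4 → f/5.6 → f/8 → f/11 → f/16 → f/22 — 6 stops narrower (darker).
Need 6 stops brighter from the shutter speed: 1/2 → 1 → 2 → 4 → 8 → 15 → 30.

30 s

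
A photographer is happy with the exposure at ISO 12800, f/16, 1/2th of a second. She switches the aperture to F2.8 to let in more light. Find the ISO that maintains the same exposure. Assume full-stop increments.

Aperture: f/16 → f/11 → f/8 → f/5.6 → f/4 → f/2.8 — 5 stops wider (brighter).
Need 5 stops darker from the ISO: 12800 → 6400 → 3200 → 1600 → 800 → 400.

ISO 400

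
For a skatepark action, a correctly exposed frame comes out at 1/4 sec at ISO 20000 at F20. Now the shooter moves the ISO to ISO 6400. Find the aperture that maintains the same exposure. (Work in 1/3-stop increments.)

f/11

ISO: 20000 → 16000 → 12800 → 10000 → 8000 → 6400 — 1 2/3 stops dropped (darker).
Need 1 2/3 stops brighter from the aperture: f/20 → f/18 → f/16 → f/14 → f/13 → f/11.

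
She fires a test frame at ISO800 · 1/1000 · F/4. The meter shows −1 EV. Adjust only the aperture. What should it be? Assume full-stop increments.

Underexposed by 1 stop → need 1 stop brighter.
Aperture: f/4 → f/2.8.

f/2.8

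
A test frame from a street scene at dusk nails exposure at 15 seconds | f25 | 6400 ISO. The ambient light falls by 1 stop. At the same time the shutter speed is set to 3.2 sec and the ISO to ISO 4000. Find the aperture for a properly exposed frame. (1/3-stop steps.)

Scene light: 1 stop darker.
Shutter speed: 15 → 13 → 10 → 8 → 6 → 5 → 4 → 3.2 — 2 1/3 stops shorter (darker).
ISO: 6400 → 5000 → 4000 — 2/3 stop dropped (darker).
Net so far: 4 stops darker. Aperture: f/25 → f/22 → f/20 → f/18 → f/16 → f/14 → f/13 → f/11 → f/10 → f/9 → f/8 → f/7.1 → f/6.3.

f/6.3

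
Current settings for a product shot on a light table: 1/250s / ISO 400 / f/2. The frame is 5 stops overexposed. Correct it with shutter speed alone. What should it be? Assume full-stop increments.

1/8000s

Overexposed by 5 stops → need 5 stops darker.
Shutter speed: 1/250 → 1/500 → 1/1000 → 1/2000 → 1/4000 → 1/8000.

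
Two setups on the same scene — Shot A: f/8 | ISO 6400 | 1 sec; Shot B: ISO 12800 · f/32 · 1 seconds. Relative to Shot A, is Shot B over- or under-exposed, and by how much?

3 stops darker

Aperture: f/8 → f/11 → f/16 → f/22 → f/32 — 4 stops narrower (darker).
Shutter speed: unchanged.
ISO: 6400 → 12800 — 1 stop raised (brighter).
Net: −4 +1 = −3 stops.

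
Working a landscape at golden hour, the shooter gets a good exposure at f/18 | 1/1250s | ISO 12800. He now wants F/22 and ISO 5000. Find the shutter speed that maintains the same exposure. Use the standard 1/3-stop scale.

1/320s

Aperture: f/18 → f/20 → f/22 — 2/3 stop stopped down (darker).
ISO: 12800 → 10000 → 8000 → 6400 → 5000 — 1 1/3 stops dropped (darker).
Net change so far: 2 stops darker. Offset with the shutter speed: 1/1250 → 1/1000 → 1/800 → 1/640 → 1/500 → 1/400 → 1/320.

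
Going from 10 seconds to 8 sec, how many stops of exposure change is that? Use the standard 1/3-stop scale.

10 → 8 — count the steps: 1 third-stops = 1/3 stop.

1/3 stop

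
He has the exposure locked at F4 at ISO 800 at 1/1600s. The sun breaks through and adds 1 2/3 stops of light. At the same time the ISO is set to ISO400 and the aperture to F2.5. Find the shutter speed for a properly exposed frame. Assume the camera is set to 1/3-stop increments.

1/6400s

Scene light: 1 2/3 stops brighter.
ISO: 800 → 640 → 500 → 400 — 1 stop lower (darker).
Aperture: f/4 → f/3.5 → f/3.2 → f/2.8 → f/2.5 — 1 1/3 stops wider (brighter).
Net so far: 2 stops brighter. Shutter speed: 1/1600 → 1/2000 → 1/2500 → 1/3200 → 1/4000 → 1/5000 → 1/6400.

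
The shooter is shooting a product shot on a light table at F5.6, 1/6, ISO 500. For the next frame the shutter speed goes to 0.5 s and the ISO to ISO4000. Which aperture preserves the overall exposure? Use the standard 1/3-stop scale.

Shutter speed: 1/6 → 1/5 → 1/4 → 0.3 → 0.4 → 0.5 — 1 2/3 stops slower (brighter).
ISO: 500 → 640 → 800 → 1000 → 1250 → 1600 → 2000 → 2500 → 3200 → 4000 — 3 stops raised (brighter).
Net change so far: 4 2/3 stops brighter. Offset with the aperture: f/5.6 → f/6.3 → f/7.1 → f/8 → f/9 → f/10 → f/11 → f/13 → f/14 → f/16 → f/18 → f/20 → f/22 → f/25 → f/29.

f/29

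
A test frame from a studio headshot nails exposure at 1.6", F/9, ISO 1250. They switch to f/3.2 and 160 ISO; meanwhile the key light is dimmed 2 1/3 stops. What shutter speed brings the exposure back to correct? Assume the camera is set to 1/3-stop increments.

8 s

Scene light: 2 1/3 stops darker.
Aperture: f/9 → f/8 → f/7.1 → f/6.3 → f/5.6 → f/5 → f/4.5 → f/4 → f/3.5 → f/3.2 — 3 stops larger aperture (brighter).
ISO: 1250 → 1000 → 800 → 640 → 500 → 400 → 320 → 250 → 200 → 160 — 3 stops dropped (darker).
Net so far: 2 1/3 stops darker. Shutter speed: 1.6 → 2 → 2.5 → 3.2 → 4 → 5 → 6 → 8.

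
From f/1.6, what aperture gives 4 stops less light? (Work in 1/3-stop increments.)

Aperture: f/1.6 → f/1.8 → f/2 → f/2.2 → f/2.5 → f/2.8 → f/3.2 → f/3.5 → f/4 → f/4.5 → f/5 → f/5.6 → f/6.3 — 4 stops narrower (darker).

f/6.3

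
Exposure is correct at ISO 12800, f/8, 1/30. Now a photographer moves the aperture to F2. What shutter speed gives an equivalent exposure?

Aperture: f/8 → f/5.6 → f/4 → f/2.8 → f/2 — 4 stops wider (brighter).
Need 4 stops darker from the shutter speed: 1/30 → 1/60 → 1/125 → 1/250 → 1/500.

1/500s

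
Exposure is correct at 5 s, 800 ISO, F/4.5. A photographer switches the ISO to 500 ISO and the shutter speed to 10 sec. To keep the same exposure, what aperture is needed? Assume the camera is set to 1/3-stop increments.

ISO: 800 → 640 → 500 — 2/3 stop lower (darker).
Shutter speed: 5 → 6 → 8 → 10 — 1 stop longer (brighter).
Net change so far: 1/3 stop brighter. Offset with the aperture: f/4.5 → f/5.

f/5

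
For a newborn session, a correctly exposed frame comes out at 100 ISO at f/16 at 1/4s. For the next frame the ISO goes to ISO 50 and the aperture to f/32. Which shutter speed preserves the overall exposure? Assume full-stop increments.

ISO: 100 → 50 — 1 stop lower (darker).
Aperture: f/16 → f/22 → f/32 — 2 stops stopped down (darker).
Net change so far: 3 stops darker. Offset with the shutter speed: 1/4 → 1/2 → 1 → 2.

2 s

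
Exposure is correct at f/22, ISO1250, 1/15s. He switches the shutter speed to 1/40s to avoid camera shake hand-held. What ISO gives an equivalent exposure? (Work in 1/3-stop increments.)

ISO 3200

Shutter speed: 1/15 → 1/20 → 1/25 → 1/30 → 1/40 — 1 1/3 stops shorter (darker).
Need 1 1/3 stops brighter from the ISO: 1250 → 1600 → 2000 → 2500 → 3200.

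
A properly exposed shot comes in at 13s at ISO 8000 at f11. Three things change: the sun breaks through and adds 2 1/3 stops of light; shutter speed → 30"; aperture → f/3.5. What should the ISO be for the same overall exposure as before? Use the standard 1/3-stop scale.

Scene light: 2 1/3 stops brighter.
Shutter speed: 13 → 15 → 20 → 25 → 30 — 1 1/3 stops slower (brighter).
Aperture: f/11 → f/10 → f/9 → f/8 → f/7.1 → f/6.3 → f/5.6 → f/5 → f/4.5 → f/4 → f/3.5 — 3 1/3 stops wider (brighter).
Net so far: 7 stops brighter. ISO: 8000 → 6400 → 5000 → 4000 → 3200 → 2500 → 2000 → 1600 → 1250 → 1000 → 800 → 640 → 500 → 400 → 320 → 250 → 200 → 160 → 125 → 100 → 80 → 64.

ISO 64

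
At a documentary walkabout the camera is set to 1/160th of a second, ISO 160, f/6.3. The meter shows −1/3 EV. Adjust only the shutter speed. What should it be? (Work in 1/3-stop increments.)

Underexposed by 1/3 stop → need 1/3 stop brighter.
Shutter speed: 1/160 → 1/125.

1/125s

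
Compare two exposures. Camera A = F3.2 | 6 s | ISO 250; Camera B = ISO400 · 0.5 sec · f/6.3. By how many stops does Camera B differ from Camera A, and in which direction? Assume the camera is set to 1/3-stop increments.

Aperture: f/3.2 → f/3.5 → f/4 → f/4.5 → f/5 → f/5.6 → f/6.3 — 2 stops stopped down (darker).
Shutter speed: 6 → 5 → 4 → 3.2 → 2.5 → 2 → 1.6 → 1.3 → 1 → 0.8 → 0.6 → 0.5 — 3 2/3 stops shorter (darker).
ISO: 250 → 320 → 400 — 2/3 stop raised (brighter).
Net: −2 −3 2/3 +2/3 = −5 stops.

5 stops darker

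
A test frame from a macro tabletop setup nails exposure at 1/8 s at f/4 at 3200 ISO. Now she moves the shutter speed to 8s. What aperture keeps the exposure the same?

f/32

Shutter speed: 1/8 → 1/4 → 1/2 → 1 → 2 → 4 → 8 — 6 stops slower (brighter).
Need 6 stops darker from the aperture: f/4 → f/5.6 → f/8 → f/11 → f/16 → f/22 → f/32.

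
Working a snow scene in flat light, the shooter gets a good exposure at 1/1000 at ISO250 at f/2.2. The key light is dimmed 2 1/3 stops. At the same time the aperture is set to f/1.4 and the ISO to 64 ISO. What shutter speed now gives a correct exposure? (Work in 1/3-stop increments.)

1/125s

Scene light: 2 1/3 stops darker.
Aperture: f/2.2 → f/2 → f/1.8 → f/1.6 → f/1.4 — 1 1/3 stops larger aperture (brighter).
ISO: 250 → 200 → 160 → 125 → 100 → 80 → 64 — 2 stops dropped (darker).
Net so far: 3 stops darker. Shutter speed: 1/1000 → 1/800 → 1/640 → 1/500 → 1/400 → 1/320 → 1/250 → 1/200 → 1/160 → 1/125.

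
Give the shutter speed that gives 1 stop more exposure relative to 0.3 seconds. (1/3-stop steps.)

Shutter speed: 0.3 → 0.4 → 0.5 → 0.6 — 1 stop slower (brighter).

0.6 s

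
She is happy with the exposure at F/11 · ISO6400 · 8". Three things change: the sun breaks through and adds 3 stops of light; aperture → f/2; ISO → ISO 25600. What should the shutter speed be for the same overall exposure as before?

1/125s

Scene light: 3 stops brighter.
Aperture: f/11 → f/8 → f/5.6 → f/4 → f/2.8 → f/2 — 5 stops larger aperture (brighter).
ISO: 6400 → 12800 → 25600 — 2 stops higher (brighter).
Net so far: 10 stops brighter. Shutter speed: 8 → 4 → 2 → 1 → 1/2 → 1/4 → 1/8 → 1/15 → 1/30 → 1/60 → 1/125.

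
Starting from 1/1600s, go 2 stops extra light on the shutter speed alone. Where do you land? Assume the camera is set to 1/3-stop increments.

1/400s

Shutter speed: 1/1600 → 1/1250 → 1/1000 → 1/800 → 1/640 → 1/500 → 1/400 — 2 stops longer (brighter).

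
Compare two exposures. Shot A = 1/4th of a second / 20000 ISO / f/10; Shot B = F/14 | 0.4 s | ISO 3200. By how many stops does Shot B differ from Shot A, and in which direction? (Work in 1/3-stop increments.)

Aperture: f/10 → f/11 → f/13 → f/14 — 1 stop stopped down (darker).
Shutter speed: 1/4 → 0.3 → 0.4 — 2/3 stop longer (brighter).
ISO: 20000 → 16000 → 12800 → 10000 → 8000 → 6400 → 5000 → 4000 → 3200 — 2 2/3 stops dropped (darker).
Net: −1 +2/3 −2 2/3 = −3 stops.

3 stops darker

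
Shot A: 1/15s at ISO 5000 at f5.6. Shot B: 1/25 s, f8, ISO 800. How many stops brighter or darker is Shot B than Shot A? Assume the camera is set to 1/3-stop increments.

4 1/3 stops darker

Aperture: f/5.6 → f/6.3 → f/7.1 → f/8 — 1 stop narrower (darker).
Shutter speed: 1/15 → 1/20 → 1/25 — 2/3 stop faster (darker).
ISO: 5000 → 4000 → 3200 → 2500 → 2000 → 1600 → 1250 → 1000 → 800 — 2 2/3 stops lower (darker).
Net: −1 −2/3 −2 2/3 = −4 1/3 stops.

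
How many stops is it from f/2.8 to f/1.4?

2 stops

f/2.8 → f/2 → f/1.4 — count the steps: 2 stops.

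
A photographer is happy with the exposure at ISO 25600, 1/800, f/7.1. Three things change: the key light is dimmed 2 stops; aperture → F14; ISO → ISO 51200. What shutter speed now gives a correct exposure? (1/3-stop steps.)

Scene light: 2 stops darker.
Aperture: f/7.1 → f/8 → f/9 → f/10 → f/11 → f/13 → f/14 — 2 stops smaller aperture (darker).
ISO: 25600 → 32000 → 40000 → 51200 — 1 stop higher (brighter).
Net so far: 3 stops darker. Shutter speed: 1/800 → 1/640 → 1/500 → 1/400 → 1/320 → 1/250 → 1/200 → 1/160 → 1/125 → 1/100.

1/100s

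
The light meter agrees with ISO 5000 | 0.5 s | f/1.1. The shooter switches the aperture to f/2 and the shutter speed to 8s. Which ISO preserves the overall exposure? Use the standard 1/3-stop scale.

Aperture: f/1.1 → f/1.2 → f/1.4 → f/1.6 → f/1.8 → f/2 — 1 2/3 stops smaller aperture (darker).
Shutter speed: 0.5 → 0.6 → 0.8 → 1 → 1.3 → 1.6 → 2 → 2.5 → 3.2 → 4 → 5 → 6 → 8 — 4 stops longer (brighter).
Net change so far: 2 1/3 stops brighter. Offset with the ISO: 5000 → 4000 → 3200 → 2500 → 2000 → 1600 → 1250 → 1000.

ISO 1000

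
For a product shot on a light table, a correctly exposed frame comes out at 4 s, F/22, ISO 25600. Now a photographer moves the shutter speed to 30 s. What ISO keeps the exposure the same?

Shutter speed: 4 → 8 → 15 → 30 — 3 stops slower (brighter).
Need 3 stops darker from the ISO: 25600 → 12800 → 6400 → 3200.

ISO 3200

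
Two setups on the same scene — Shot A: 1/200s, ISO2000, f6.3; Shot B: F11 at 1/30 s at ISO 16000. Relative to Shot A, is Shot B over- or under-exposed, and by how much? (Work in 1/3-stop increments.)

Aperture: f/6.3 → f/7.1 → f/8 → f/9 → f/10 → f/11 — 1 2/3 stops stopped down (darker).
Shutter speed: 1/200 → 1/160 → 1/125 → 1/100 → 1/80 → 1/60 → 1/50 → 1/40 → 1/30 — 2 2/3 stops longer (brighter).
ISO: 2000 → 2500 → 3200 → 4000 → 5000 → 6400 → 8000 → 10000 → 12800 → 16000 — 3 stops higher (brighter).
Net: −1 2/3 +2 2/3 +3 = +4 stops.

4 stops brighter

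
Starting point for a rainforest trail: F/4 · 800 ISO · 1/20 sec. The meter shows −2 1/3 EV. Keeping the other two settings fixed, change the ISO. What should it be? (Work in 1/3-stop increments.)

Underexposed by 2 1/3 stops → need 2 1/3 stops brighter.
ISO: 800 → 1000 → 1250 → 1600 → 2000 → 2500 → 3200 → 4000.

ISO 4000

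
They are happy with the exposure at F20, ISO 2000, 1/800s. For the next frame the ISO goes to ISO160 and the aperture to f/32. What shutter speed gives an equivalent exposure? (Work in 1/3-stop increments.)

1/25s

ISO: 2000 → 1600 → 1250 → 1000 → 800 → 640 → 500 → 400 → 320 → 250 → 200 → 160 — 3 2/3 stops lower (darker).
Aperture: f/20 → f/22 → f/25 → f/29 → f/32 — 1 1/3 stops narrower (darker).
Net change so far: 5 stops darker. Offset with the shutter speed: 1/800 → 1/640 → 1/500 → 1/400 → 1/320 → 1/250 → 1/200 → 1/160 → 1/125 → 1/100 → 1/80 → 1/60 → 1/50 → 1/40 → 1/30 → 1/25.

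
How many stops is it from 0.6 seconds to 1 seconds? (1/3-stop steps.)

2/3 stop

0.6 → 0.8 → 1 — count the steps: 2 third-stops = 2/3 stop.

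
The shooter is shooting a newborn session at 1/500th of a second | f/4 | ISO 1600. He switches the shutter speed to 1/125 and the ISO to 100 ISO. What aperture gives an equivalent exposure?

f/2

Shutter speed: 1/500 → 1/250 → 1/125 — 2 stops longer (brighter).
ISO: 1600 → 800 → 400 → 200 → 100 — 4 stops dropped (darker).
Net change so far: 2 stops darker. Offset with the aperture: f/4 → f/2.8 → f/2.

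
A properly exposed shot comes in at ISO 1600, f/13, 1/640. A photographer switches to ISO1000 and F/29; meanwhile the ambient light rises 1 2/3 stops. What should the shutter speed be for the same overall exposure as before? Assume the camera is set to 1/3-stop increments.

Scene light: 1 2/3 stops brighter.
ISO: 1600 → 1250 → 1000 — 2/3 stop lower (darker).
Aperture: f/13 → f/14 → f/16 → f/18 → f/20 → f/22 → f/25 → f/29 — 2 1/3 stops smaller aperture (darker).
Net so far: 1 1/3 stops darker. Shutter speed: 1/640 → 1/500 → 1/400 → 1/320 → 1/250.

1/250s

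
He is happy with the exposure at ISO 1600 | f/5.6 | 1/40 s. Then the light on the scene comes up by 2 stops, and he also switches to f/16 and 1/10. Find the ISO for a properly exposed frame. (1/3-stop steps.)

Scene light: 2 stops brighter.
Aperture: f/5.6 → f/6.3 → f/7.1 → f/8 → f/9 → f/10 → f/11 → f/13 → f/14 → f/16 — 3 stops narrower (darker).
Shutter speed: 1/40 → 1/30 → 1/25 → 1/20 → 1/15 → 1/13 → 1/10 — 2 stops longer (brighter).
Net so far: 1 stop brighter. ISO: 1600 → 1250 → 1000 → 800.

ISO 800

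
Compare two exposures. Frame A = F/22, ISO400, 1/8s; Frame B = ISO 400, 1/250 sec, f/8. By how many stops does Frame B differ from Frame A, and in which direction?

Aperture: f/22 → f/16 → f/11 → f/8 — 3 stops opened up (brighter).
Shutter speed: 1/8 → 1/15 → 1/30 → 1/60 → 1/125 → 1/250 — 5 stops shorter (darker).
ISO: unchanged.
Net: +3 −5 = −2 stops.

2 stops darker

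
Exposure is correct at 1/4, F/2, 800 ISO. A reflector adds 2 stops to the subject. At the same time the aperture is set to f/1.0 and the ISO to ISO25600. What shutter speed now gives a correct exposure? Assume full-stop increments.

Scene light: 2 stops brighter.
Aperture: f/2 → f/1.4 → f/1.0 — 2 stops wider (brighter).
ISO: 800 → 1600 → 3200 → 6400 → 12800 → 25600 — 5 stops raised (brighter).
Net so far: 9 stops brighter. Shutter speed: 1/4 → 1/8 → 1/15 → 1/30 → 1/60 → 1/125 → 1/250 → 1/500 → 1/1000 → 1/2000.

1/2000s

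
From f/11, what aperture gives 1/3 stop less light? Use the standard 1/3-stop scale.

f/13

Aperture: f/11 → f/13 — 1/3 stop smaller aperture (darker).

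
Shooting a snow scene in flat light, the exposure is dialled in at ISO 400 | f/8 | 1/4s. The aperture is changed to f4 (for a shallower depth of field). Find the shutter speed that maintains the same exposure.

Aperture: f/8 → f/5.6 → f/4 — 2 stops larger aperture (brighter).
Need 2 stops darker from the shutter speed: 1/4 → 1/8 → 1/15.

1/15s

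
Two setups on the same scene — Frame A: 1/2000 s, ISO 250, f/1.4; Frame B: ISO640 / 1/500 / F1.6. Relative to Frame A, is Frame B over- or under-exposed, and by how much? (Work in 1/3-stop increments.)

Aperture: f/1.4 → f/1.6 — 1/3 stop narrower (darker).
Shutter speed: 1/2000 → 1/1600 → 1/1250 → 1/1000 → 1/800 → 1/640 → 1/500 — 2 stops slower (brighter).
ISO: 250 → 320 → 400 → 500 → 640 — 1 1/3 stops raised (brighter).
Net: −1/3 +2 +1 1/3 = +3 stops.

3 stops brighter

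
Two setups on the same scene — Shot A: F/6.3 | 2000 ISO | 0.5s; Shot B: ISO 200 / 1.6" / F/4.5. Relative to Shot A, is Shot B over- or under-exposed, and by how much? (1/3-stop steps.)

2/3 stop darker

Aperture: f/6.3 → f/5.6 → f/5 → f/4.5 — 1 stop larger aperture (brighter).
Shutter speed: 0.5 → 0.6 → 0.8 → 1 → 1.3 → 1.6 — 1 2/3 stops longer (brighter).
ISO: 2000 → 1600 → 1250 → 1000 → 800 → 640 → 500 → 400 → 320 → 250 → 200 — 3 1/3 stops dropped (darker).
Net: +1 +1 2/3 −3 1/3 = −2/3 stops.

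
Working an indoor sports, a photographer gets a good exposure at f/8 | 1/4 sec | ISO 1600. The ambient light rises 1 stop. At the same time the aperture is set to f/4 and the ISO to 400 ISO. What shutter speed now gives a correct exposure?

1/8s

Scene light: 1 stop brighter.
Aperture: f/8 → f/5.6 → f/4 — 2 stops opened up (brighter).
ISO: 1600 → 800 → 400 — 2 stops lower (darker).
Net so far: 1 stop brighter. Shutter speed: 1/4 → 1/8.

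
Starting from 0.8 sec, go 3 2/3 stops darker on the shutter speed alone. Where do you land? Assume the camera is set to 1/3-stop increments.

Shutter speed: 0.8 → 0.6 → 0.5 → 0.4 → 0.3 → 1/4 → 1/5 → 1/6 → 1/8 → 1/10 → 1/13 → 1/15 — 3 2/3 stops faster (darker).

1/15s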